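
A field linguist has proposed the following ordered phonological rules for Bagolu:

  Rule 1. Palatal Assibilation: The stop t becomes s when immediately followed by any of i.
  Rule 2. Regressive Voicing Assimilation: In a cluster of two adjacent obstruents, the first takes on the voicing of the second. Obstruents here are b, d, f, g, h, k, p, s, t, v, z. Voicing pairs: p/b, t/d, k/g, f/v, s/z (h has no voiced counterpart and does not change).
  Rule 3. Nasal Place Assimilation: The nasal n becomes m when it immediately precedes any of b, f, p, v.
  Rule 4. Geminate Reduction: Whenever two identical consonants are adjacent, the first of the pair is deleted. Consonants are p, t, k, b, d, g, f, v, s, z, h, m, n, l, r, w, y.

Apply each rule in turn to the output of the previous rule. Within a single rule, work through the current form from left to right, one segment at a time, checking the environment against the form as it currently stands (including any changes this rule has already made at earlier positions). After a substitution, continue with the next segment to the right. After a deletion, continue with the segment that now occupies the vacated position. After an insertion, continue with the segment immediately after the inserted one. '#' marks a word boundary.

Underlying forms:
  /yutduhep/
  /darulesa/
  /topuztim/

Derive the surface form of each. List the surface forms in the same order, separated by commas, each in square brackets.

/yutduhep/:
  Rule 1 Palatal Assibilation: no change — [yutduhep]
  Rule 2 Regressive Voicing Assimilation: [yutduhep] → [yudduhep]
  Rule 3 Nasal Place Assimilation: no change — [yudduhep]
  Rule 4 Geminate Reduction: [yudduhep] → [yuduhep]
/darulesa/:
  Rule 1 Palatal Assibilation: no change — [darulesa]
  Rule 2 Regressive Voicing Assimilation: no change — [darulesa]
  Rule 3 Nasal Place Assimilation: no change — [darulesa]
  Rule 4 Geminate Reduction: no change — [darulesa]
/topuztim/:
  Rule 1 Palatal Assibilation: [topuztim] → [topuzsim]
  Rule 2 Regressive Voicing Assimilation: [topuzsim] → [topussim]
  Rule 3 Nasal Place Assimilation: no change — [topussim]
  Rule 4 Geminate Reduction: [topussim] → [topusim]

[yuduhep], [darulesa], [topusim]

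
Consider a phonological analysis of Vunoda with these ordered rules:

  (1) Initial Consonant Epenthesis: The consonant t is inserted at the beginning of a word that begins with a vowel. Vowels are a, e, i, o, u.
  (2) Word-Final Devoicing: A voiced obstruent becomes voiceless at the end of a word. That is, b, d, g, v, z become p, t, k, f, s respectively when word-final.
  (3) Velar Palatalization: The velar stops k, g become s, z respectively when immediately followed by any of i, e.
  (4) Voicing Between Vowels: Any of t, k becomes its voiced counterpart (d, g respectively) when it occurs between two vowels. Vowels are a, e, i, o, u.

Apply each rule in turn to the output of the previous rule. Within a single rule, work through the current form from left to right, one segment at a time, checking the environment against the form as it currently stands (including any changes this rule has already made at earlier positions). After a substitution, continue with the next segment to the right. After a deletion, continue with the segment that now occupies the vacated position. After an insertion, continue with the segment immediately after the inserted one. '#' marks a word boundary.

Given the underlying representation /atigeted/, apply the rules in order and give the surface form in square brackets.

[tadizedet]

(1) Initial Consonant Epenthesis: [atigeted] → [tatigeted]
(2) Word-Final Devoicing: [tatigeted] → [tatigetet]
(3) Velar Palatalization: [tatigetet] → [tatizetet]
(4) Voicing Between Vowels: [tatizetet] → [tadizedet]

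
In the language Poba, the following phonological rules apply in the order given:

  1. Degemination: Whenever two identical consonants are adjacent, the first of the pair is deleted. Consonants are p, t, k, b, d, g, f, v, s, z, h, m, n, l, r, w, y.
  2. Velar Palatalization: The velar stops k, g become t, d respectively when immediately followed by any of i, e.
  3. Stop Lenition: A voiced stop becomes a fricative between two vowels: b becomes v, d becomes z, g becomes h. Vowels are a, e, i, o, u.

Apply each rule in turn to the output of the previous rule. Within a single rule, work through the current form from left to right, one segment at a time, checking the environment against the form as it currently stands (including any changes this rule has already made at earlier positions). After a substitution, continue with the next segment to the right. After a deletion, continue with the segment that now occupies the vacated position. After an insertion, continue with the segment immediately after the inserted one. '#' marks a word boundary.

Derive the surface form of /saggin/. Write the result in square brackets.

1 Degemination: [saggin] → [sagin]
2 Velar Palatalization: [sagin] → [sadin]
3 Stop Lenition: [sadin] → [sazin]

[sazin]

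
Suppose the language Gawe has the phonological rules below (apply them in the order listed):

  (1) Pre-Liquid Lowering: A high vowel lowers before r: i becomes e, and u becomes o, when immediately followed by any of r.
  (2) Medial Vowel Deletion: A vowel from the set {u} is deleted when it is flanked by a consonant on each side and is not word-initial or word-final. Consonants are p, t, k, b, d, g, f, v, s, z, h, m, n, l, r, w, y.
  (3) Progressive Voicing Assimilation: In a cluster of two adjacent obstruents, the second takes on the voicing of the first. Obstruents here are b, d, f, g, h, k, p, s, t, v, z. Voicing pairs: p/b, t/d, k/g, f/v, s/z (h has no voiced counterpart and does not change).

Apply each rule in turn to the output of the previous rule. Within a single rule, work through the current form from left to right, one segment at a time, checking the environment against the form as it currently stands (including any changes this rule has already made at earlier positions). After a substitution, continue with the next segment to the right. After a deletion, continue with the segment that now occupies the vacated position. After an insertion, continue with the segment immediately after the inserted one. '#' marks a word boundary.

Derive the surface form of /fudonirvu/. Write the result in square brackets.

[ftonervu]

(1) Pre-Liquid Lowering: [fudonirvu] → [fudonervu]
(2) Medial Vowel Deletion: [fudonervu] → [fdonervu]
(3) Progressive Voicing Assimilation: [fdonervu] → [ftonervu]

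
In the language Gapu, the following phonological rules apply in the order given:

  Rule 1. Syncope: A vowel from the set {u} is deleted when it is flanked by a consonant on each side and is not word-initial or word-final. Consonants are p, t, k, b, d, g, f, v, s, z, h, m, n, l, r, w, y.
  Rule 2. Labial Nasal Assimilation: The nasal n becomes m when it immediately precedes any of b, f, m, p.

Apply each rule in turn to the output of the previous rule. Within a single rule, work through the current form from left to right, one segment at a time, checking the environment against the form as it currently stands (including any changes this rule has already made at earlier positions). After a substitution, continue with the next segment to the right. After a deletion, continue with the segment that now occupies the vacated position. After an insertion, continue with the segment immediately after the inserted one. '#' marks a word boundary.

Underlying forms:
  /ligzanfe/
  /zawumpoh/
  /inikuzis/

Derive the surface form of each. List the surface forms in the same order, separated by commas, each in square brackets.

[ligzamfe], [zawmpoh], [inikzis]

/ligzanfe/:
  Rule 1 Syncope: no change — [ligzanfe]
  Rule 2 Labial Nasal Assimilation: [ligzanfe] → [ligzamfe]
/zawumpoh/:
  Rule 1 Syncope: [zawumpoh] → [zawmpoh]
  Rule 2 Labial Nasal Assimilation: no change — [zawmpoh]
/inikuzis/:
  Rule 1 Syncope: [inikuzis] → [inikzis]
  Rule 2 Labial Nasal Assimilation: no change — [inikzis]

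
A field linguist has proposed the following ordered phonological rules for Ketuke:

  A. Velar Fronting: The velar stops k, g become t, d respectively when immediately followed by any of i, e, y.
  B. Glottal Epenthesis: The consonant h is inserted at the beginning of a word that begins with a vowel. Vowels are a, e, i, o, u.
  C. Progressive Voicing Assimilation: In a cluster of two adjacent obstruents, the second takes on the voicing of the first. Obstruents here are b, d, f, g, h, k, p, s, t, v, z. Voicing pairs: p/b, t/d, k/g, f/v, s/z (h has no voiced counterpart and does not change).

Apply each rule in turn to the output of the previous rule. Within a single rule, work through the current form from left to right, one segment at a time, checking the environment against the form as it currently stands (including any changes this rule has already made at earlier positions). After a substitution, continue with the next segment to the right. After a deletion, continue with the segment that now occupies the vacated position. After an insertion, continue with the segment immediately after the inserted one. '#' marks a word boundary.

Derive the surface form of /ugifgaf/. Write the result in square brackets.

[hudifkaf]

A Velar Fronting: [ugifgaf] → [udifgaf]
B Glottal Epenthesis: [udifgaf] → [hudifgaf]
C Progressive Voicing Assimilation: [hudifgaf] → [hudifkaf]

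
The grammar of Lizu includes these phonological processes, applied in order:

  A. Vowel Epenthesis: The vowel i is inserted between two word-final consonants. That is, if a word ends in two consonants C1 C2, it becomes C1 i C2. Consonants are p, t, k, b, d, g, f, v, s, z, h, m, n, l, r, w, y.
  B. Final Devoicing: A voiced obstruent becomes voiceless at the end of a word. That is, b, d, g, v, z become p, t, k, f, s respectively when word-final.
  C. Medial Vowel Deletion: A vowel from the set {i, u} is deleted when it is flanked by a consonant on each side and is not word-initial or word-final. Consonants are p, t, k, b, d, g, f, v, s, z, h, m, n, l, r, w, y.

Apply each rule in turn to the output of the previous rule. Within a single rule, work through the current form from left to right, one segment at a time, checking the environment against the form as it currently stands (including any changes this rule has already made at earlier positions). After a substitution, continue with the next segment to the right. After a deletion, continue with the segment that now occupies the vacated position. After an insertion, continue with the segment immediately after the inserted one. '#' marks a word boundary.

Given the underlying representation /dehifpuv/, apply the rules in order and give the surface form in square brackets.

[dehfpf]

A Vowel Epenthesis: no change — [dehifpuv]
B Final Devoicing: [dehifpuv] → [dehifpuf]
C Medial Vowel Deletion: [dehifpuf] → [dehfpf]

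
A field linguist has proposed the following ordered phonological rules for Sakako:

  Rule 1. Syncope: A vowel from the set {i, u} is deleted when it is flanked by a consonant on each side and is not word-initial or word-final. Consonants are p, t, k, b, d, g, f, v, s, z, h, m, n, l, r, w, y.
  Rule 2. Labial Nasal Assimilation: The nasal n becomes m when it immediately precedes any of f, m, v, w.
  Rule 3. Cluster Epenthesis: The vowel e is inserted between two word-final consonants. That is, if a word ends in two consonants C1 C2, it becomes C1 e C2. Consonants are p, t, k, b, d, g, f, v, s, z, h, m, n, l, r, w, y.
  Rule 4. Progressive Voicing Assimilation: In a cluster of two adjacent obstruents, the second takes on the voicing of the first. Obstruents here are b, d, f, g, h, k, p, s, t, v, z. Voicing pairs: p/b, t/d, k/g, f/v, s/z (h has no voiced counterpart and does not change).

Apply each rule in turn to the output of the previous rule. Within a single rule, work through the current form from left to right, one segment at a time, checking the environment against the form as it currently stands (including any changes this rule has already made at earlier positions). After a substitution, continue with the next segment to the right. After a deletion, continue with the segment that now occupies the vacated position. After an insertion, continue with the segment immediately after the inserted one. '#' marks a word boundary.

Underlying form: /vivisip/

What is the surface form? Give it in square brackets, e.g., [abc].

[vvzep]

Rule 1 Syncope: [vivisip] → [vvsp]
Rule 2 Labial Nasal Assimilation: no change — [vvsp]
Rule 3 Cluster Epenthesis: [vvsp] → [vvsep]
Rule 4 Progressive Voicing Assimilation: [vvsep] → [vvzep]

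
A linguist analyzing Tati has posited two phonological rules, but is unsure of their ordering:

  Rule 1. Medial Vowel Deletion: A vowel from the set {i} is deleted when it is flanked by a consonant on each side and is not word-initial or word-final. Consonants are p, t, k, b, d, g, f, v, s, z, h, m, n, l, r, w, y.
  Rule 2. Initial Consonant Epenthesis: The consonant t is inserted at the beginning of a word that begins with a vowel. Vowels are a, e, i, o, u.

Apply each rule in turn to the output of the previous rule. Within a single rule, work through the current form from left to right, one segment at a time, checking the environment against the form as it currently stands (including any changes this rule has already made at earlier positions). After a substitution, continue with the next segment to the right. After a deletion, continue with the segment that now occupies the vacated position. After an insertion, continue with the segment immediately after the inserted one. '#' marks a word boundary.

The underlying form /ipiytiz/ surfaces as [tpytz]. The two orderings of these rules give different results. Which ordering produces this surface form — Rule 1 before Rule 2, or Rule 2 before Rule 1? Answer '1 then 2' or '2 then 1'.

Order 1 then 2:
  1 Medial Vowel Deletion: [ipiytiz] → [ipytz]
  2 Initial Consonant Epenthesis: [ipytz] → [tipytz]
  result: [tipytz]
Order 2 then 1:
  2 Initial Consonant Epenthesis: [ipiytiz] → [tipiytiz]
  1 Medial Vowel Deletion: [tipiytiz] → [tpytz]
  result: [tpytz]

2 then 1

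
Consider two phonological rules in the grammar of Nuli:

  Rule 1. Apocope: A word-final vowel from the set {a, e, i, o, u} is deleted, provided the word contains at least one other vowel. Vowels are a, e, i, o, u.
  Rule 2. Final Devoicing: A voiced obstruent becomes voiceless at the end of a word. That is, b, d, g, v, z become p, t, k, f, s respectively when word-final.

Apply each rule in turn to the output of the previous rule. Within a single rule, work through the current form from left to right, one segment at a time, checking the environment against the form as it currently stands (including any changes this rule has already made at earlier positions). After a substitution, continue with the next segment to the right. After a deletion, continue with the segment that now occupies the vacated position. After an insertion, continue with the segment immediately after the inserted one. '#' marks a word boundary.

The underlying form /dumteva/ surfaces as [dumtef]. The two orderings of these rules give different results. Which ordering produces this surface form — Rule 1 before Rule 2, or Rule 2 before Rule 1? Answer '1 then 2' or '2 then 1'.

1 then 2

Order 1 then 2:
  1 Apocope: [dumteva] → [dumtev]
  2 Final Devoicing: [dumtev] → [dumtef]
  result: [dumtef]
Order 2 then 1:
  2 Final Devoicing: no change — [dumteva]
  1 Apocope: [dumteva] → [dumtev]
  result: [dumtev]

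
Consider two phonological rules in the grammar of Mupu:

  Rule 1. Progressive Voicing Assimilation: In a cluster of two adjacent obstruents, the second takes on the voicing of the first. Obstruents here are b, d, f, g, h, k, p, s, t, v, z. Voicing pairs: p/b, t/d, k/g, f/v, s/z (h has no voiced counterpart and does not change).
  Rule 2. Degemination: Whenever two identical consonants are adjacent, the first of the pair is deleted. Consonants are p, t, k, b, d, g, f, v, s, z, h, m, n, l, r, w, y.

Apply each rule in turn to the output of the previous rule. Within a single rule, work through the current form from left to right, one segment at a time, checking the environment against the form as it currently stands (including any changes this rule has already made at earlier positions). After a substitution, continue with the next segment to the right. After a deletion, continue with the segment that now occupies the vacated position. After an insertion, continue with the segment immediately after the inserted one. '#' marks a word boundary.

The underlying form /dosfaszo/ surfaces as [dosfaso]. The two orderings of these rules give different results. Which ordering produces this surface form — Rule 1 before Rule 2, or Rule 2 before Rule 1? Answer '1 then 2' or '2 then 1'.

Order 1 then 2:
  1 Progressive Voicing Assimilation: [dosfaszo] → [dosfasso]
  2 Degemination: [dosfasso] → [dosfaso]
  result: [dosfaso]
Order 2 then 1:
  2 Degemination: no change — [dosfaszo]
  1 Progressive Voicing Assimilation: [dosfaszo] → [dosfasso]
  result: [dosfasso]

1 then 2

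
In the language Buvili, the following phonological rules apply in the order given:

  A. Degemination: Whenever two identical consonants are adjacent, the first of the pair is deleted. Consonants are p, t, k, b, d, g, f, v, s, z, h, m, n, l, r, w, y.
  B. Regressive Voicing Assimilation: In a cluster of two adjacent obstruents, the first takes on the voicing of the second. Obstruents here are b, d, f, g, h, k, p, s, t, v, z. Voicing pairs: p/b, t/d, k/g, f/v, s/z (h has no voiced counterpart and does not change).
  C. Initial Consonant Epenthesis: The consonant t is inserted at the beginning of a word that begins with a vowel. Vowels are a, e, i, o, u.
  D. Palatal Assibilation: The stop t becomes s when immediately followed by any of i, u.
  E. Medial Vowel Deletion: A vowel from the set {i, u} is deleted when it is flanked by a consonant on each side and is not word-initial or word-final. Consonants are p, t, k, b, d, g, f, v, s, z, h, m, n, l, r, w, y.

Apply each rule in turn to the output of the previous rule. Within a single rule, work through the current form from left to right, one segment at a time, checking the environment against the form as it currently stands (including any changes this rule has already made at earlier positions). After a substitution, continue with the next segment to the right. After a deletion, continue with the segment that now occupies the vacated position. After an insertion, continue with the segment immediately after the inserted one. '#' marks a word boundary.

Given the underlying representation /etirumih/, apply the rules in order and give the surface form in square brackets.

A Degemination: no change — [etirumih]
B Regressive Voicing Assimilation: no change — [etirumih]
C Initial Consonant Epenthesis: [etirumih] → [tetirumih]
D Palatal Assibilation: [tetirumih] → [tesirumih]
E Medial Vowel Deletion: [tesirumih] → [tesrmh]

[tesrmh]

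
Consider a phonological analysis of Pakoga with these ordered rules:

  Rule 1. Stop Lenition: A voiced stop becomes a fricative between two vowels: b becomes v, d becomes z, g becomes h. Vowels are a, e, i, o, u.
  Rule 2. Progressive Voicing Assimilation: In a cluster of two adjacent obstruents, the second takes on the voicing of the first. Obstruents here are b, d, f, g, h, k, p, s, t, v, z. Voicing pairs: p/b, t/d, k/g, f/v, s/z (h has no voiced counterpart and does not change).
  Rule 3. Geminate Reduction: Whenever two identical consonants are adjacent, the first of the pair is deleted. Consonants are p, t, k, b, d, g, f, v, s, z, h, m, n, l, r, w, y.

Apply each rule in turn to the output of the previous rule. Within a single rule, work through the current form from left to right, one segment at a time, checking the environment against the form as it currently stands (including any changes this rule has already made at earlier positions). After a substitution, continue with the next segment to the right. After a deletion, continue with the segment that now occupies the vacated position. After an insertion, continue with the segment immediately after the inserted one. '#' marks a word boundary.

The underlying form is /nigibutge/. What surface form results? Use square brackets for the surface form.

[nihivutke]

Rule 1 Stop Lenition: [nigibutge] → [nihivutge]
Rule 2 Progressive Voicing Assimilation: [nihivutge] → [nihivutke]
Rule 3 Geminate Reduction: no change — [nihivutke]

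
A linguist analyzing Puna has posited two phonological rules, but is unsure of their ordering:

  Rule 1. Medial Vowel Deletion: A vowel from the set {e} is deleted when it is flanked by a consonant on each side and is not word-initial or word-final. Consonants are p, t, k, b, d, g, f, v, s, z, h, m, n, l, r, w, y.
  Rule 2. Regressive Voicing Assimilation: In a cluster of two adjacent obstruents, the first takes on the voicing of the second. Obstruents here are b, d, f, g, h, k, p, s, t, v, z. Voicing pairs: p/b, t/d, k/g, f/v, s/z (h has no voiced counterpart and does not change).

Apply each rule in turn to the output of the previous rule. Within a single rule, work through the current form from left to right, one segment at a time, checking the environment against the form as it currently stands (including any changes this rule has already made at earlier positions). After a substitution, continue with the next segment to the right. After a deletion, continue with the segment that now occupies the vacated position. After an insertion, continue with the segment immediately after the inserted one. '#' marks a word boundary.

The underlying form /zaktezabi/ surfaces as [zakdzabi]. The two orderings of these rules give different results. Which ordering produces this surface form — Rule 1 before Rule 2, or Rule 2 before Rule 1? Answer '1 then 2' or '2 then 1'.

Order 1 then 2:
  1 Medial Vowel Deletion: [zaktezabi] → [zaktzabi]
  2 Regressive Voicing Assimilation: [zaktzabi] → [zakdzabi]
  result: [zakdzabi]
Order 2 then 1:
  2 Regressive Voicing Assimilation: no change — [zaktezabi]
  1 Medial Vowel Deletion: [zaktezabi] → [zaktzabi]
  result: [zaktzabi]

1 then 2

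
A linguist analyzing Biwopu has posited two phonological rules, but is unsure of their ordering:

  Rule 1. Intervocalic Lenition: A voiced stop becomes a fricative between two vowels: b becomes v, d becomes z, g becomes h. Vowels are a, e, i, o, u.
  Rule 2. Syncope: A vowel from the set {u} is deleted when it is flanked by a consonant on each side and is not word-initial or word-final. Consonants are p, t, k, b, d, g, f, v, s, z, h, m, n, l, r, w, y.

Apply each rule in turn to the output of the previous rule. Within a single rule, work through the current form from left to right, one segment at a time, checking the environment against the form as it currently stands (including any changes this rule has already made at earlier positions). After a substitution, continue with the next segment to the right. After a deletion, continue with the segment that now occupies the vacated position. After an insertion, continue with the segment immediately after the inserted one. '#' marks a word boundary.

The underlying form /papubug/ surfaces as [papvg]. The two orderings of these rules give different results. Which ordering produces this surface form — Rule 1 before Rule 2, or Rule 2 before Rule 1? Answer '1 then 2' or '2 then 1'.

1 then 2

Order 1 then 2:
  1 Intervocalic Lenition: [papubug] → [papuvug]
  2 Syncope: [papuvug] → [papvg]
  result: [papvg]
Order 2 then 1:
  2 Syncope: [papubug] → [papbg]
  1 Intervocalic Lenition: no change — [papbg]
  result: [papbg]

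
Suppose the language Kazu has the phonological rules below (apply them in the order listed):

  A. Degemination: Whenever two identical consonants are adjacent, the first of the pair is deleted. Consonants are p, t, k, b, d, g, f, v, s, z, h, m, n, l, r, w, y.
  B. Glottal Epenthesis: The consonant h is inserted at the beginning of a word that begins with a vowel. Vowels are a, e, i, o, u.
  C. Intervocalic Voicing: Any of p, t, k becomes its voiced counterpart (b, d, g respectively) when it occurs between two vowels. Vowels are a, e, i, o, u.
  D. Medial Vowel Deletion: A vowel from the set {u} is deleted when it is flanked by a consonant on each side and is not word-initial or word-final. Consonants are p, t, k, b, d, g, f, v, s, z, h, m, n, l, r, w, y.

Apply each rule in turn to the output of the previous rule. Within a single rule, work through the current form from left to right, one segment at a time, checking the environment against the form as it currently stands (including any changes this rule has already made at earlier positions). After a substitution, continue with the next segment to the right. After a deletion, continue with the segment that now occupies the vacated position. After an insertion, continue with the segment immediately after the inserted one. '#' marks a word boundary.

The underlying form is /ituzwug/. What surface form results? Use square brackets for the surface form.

A Degemination: no change — [ituzwug]
B Glottal Epenthesis: [ituzwug] → [hituzwug]
C Intervocalic Voicing: [hituzwug] → [hiduzwug]
D Medial Vowel Deletion: [hiduzwug] → [hidzwg]

[hidzwg]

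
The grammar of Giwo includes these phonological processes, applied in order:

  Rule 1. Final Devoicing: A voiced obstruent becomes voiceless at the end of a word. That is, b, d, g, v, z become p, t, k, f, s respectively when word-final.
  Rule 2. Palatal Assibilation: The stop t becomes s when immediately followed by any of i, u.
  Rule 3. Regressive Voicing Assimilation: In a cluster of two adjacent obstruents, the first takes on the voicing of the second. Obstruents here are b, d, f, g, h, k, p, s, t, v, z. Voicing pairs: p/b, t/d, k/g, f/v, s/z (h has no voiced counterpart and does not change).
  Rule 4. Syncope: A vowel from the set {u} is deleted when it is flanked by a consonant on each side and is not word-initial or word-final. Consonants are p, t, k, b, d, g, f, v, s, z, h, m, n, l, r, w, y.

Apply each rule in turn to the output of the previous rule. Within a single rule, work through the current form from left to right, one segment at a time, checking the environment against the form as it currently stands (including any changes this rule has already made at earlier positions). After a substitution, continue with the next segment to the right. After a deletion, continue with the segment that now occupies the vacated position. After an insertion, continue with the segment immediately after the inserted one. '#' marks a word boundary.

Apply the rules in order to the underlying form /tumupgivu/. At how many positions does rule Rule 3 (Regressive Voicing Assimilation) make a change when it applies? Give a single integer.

1

Rule 1 Final Devoicing: no change — [tumupgivu]
Rule 2 Palatal Assibilation: [tumupgivu] → [sumupgivu]
Rule 3 Regressive Voicing Assimilation: [sumupgivu] → [sumubgivu]
Rule 4 Syncope: [sumubgivu] → [smbgivu]
Rule Rule 3 changed 1 position(s).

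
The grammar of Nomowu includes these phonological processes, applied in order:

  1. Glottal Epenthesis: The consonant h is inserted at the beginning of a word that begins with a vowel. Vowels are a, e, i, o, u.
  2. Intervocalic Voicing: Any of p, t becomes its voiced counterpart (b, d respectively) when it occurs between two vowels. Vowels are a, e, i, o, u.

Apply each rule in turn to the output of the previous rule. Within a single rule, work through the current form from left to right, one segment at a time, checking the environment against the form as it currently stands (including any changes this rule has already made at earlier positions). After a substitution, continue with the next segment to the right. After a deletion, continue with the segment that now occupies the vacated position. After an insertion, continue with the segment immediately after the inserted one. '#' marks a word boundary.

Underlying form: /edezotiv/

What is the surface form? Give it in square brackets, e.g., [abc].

[hedezodiv]

1 Glottal Epenthesis: [edezotiv] → [hedezotiv]
2 Intervocalic Voicing: [hedezotiv] → [hedezodiv]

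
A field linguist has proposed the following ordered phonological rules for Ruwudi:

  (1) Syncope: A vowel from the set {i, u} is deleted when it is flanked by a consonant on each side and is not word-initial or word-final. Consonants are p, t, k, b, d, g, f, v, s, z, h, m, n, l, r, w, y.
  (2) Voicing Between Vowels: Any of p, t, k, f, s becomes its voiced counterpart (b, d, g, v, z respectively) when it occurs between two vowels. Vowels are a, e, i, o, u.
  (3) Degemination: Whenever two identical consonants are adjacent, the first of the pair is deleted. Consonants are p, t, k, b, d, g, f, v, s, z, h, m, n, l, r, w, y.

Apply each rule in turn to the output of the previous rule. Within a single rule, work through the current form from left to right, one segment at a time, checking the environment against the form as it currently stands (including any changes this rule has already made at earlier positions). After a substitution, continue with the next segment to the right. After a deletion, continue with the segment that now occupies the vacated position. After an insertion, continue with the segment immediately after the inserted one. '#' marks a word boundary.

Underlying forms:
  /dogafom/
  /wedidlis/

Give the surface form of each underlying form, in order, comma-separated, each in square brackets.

[dogavom], [wedls]

/dogafom/:
  (1) Syncope: no change — [dogafom]
  (2) Voicing Between Vowels: [dogafom] → [dogavom]
  (3) Degemination: no change — [dogavom]
/wedidlis/:
  (1) Syncope: [wedidlis] → [weddls]
  (2) Voicing Between Vowels: no change — [weddls]
  (3) Degemination: [weddls] → [wedls]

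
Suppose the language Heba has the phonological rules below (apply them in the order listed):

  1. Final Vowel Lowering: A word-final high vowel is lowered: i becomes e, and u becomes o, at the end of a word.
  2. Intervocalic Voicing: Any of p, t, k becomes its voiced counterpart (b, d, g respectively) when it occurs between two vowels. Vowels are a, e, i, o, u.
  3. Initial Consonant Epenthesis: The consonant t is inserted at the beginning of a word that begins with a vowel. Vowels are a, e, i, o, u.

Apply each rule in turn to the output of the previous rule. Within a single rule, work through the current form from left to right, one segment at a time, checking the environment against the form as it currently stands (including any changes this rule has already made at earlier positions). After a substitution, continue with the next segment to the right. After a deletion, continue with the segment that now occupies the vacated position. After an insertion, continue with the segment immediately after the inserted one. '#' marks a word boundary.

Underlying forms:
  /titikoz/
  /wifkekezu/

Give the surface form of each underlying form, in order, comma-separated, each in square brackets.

[tidigoz], [wifkegezo]

/titikoz/:
  1 Final Vowel Lowering: no change — [titikoz]
  2 Intervocalic Voicing: [titikoz] → [tidigoz]
  3 Initial Consonant Epenthesis: no change — [tidigoz]
/wifkekezu/:
  1 Final Vowel Lowering: [wifkekezu] → [wifkekezo]
  2 Intervocalic Voicing: [wifkekezo] → [wifkegezo]
  3 Initial Consonant Epenthesis: no change — [wifkegezo]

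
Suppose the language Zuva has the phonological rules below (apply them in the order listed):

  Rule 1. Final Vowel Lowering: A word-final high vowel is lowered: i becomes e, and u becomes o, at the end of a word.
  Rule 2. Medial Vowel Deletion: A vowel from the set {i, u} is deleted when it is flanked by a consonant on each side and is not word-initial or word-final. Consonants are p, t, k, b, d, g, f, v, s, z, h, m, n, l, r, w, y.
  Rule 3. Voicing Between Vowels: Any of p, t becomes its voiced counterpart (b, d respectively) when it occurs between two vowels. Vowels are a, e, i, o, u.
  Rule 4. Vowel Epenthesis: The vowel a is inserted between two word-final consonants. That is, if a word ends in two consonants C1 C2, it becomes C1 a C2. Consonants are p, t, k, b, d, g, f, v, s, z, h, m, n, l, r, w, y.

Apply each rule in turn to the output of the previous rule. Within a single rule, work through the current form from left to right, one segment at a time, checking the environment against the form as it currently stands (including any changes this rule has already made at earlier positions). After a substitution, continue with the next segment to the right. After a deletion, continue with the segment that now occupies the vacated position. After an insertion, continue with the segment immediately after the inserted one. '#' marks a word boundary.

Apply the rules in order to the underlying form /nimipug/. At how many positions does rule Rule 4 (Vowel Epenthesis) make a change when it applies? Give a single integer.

1

Rule 1 Final Vowel Lowering: no change — [nimipug]
Rule 2 Medial Vowel Deletion: [nimipug] → [nmpg]
Rule 3 Voicing Between Vowels: no change — [nmpg]
Rule 4 Vowel Epenthesis: [nmpg] → [nmpag]
Rule Rule 4 changed 1 position(s).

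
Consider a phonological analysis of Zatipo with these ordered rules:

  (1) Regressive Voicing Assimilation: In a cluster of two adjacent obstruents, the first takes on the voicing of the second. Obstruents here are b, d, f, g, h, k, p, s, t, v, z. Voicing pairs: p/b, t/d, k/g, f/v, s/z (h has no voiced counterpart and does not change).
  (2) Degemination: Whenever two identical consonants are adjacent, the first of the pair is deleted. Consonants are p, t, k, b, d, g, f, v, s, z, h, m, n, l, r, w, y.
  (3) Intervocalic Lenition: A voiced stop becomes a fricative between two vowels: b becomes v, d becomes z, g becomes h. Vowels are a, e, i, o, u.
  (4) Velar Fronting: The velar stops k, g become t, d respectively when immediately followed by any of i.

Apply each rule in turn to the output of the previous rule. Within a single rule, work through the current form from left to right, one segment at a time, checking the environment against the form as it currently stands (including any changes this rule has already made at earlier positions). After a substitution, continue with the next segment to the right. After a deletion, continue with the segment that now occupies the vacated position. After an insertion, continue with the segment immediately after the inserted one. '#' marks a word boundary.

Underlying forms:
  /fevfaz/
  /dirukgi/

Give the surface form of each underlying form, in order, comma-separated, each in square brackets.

[fefaz], [diruhi]

/fevfaz/:
  (1) Regressive Voicing Assimilation: [fevfaz] → [feffaz]
  (2) Degemination: [feffaz] → [fefaz]
  (3) Intervocalic Lenition: no change — [fefaz]
  (4) Velar Fronting: no change — [fefaz]
/dirukgi/:
  (1) Regressive Voicing Assimilation: [dirukgi] → [diruggi]
  (2) Degemination: [diruggi] → [dirugi]
  (3) Intervocalic Lenition: [dirugi] → [diruhi]
  (4) Velar Fronting: no change — [diruhi]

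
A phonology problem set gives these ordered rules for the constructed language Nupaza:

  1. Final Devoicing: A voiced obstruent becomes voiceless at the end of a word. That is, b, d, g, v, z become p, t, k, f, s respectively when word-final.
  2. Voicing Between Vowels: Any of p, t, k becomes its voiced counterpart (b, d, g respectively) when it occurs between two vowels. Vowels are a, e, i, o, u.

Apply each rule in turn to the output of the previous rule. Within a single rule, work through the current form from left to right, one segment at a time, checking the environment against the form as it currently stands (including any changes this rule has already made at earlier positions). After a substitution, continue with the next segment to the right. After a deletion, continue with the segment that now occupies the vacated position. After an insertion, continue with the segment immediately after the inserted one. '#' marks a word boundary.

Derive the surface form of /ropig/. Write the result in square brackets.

[robik]

1 Final Devoicing: [ropig] → [ropik]
2 Voicing Between Vowels: [ropik] → [robik]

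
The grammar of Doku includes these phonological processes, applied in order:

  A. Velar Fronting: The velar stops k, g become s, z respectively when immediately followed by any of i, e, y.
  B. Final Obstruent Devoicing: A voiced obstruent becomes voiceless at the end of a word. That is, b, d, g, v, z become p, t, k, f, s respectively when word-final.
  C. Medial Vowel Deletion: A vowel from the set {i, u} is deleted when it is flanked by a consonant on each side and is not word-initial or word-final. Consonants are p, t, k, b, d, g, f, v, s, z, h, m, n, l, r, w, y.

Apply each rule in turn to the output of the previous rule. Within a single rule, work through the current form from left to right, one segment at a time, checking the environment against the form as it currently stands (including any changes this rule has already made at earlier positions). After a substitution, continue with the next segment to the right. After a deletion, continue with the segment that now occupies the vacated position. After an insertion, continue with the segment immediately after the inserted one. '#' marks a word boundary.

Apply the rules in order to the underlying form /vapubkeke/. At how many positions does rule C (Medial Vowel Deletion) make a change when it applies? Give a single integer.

A Velar Fronting: [vapubkeke] → [vapubsese]
B Final Obstruent Devoicing: no change — [vapubsese]
C Medial Vowel Deletion: [vapubsese] → [vapbsese]
Rule C changed 1 position(s).

1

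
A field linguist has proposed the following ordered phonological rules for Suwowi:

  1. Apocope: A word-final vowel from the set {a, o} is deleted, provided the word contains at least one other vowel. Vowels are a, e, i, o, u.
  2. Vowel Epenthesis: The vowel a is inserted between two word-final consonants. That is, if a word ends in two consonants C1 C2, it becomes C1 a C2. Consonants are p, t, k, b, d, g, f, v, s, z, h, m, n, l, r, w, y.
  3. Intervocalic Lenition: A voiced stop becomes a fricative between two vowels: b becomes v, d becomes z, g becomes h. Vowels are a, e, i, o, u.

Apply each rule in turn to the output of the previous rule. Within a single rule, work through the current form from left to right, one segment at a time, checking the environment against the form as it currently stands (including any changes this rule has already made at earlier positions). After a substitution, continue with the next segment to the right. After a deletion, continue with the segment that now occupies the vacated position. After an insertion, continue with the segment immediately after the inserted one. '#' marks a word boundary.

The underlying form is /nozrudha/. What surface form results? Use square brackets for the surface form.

[nozruzah]

1 Apocope: [nozrudha] → [nozrudh]
2 Vowel Epenthesis: [nozrudh] → [nozrudah]
3 Intervocalic Lenition: [nozrudah] → [nozruzah]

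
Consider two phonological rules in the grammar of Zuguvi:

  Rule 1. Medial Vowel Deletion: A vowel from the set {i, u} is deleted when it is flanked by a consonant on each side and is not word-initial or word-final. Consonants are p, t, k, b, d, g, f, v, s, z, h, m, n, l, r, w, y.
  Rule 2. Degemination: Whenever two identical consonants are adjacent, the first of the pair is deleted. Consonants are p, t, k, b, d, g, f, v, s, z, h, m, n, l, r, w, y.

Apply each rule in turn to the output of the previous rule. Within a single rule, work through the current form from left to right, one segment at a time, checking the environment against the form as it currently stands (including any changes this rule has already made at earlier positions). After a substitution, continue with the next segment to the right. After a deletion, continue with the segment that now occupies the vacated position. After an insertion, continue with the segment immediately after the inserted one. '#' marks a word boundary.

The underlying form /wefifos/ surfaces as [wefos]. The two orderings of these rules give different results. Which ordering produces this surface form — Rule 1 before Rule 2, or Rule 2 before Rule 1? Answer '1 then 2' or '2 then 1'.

Order 1 then 2:
  1 Medial Vowel Deletion: [wefifos] → [weffos]
  2 Degemination: [weffos] → [wefos]
  result: [wefos]
Order 2 then 1:
  2 Degemination: no change — [wefifos]
  1 Medial Vowel Deletion: [wefifos] → [weffos]
  result: [weffos]

1 then 2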